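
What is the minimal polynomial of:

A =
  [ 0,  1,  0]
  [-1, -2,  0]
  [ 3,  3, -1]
x^2 + 2*x + 1

The characteristic polynomial is χ_A(x) = (x + 1)^3, so the eigenvalues are known. The minimal polynomial is
  m_A(x) = Π_λ (x − λ)^{k_λ}
where k_λ is the size of the *largest* Jordan block for λ (equivalently, the smallest k with (A − λI)^k v = 0 for every generalised eigenvector v of λ).

  λ = -1: largest Jordan block has size 2, contributing (x + 1)^2

So m_A(x) = (x + 1)^2 = x^2 + 2*x + 1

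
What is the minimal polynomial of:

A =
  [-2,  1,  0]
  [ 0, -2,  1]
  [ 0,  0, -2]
x^3 + 6*x^2 + 12*x + 8

The characteristic polynomial is χ_A(x) = (x + 2)^3, so the eigenvalues are known. The minimal polynomial is
  m_A(x) = Π_λ (x − λ)^{k_λ}
where k_λ is the size of the *largest* Jordan block for λ (equivalently, the smallest k with (A − λI)^k v = 0 for every generalised eigenvector v of λ).

  λ = -2: largest Jordan block has size 3, contributing (x + 2)^3

So m_A(x) = (x + 2)^3 = x^3 + 6*x^2 + 12*x + 8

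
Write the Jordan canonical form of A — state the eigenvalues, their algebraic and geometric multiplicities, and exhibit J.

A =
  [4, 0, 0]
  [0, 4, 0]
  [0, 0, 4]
J_1(4) ⊕ J_1(4) ⊕ J_1(4)

The characteristic polynomial is
  det(x·I − A) = x^3 - 12*x^2 + 48*x - 64 = (x - 4)^3

Eigenvalues and multiplicities (the geometric multiplicity of λ is n − rank(A − λI), which equals the number of Jordan blocks for λ):
  λ = 4: algebraic multiplicity = 3, geometric multiplicity = 3

Determining the block sizes for each eigenvalue:
  λ = 4: gm = am = 3, so every block has size 1 → block sizes [1, 1, 1]

Assembling the blocks gives a Jordan form
J =
  [4, 0, 0]
  [0, 4, 0]
  [0, 0, 4]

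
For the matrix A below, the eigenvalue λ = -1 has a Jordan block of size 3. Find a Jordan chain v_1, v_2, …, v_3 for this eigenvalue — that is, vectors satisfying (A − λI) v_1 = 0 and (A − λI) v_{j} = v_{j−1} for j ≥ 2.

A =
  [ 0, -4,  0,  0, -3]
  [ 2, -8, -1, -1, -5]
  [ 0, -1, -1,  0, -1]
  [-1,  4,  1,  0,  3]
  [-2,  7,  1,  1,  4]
A Jordan chain for λ = -1 of length 3:
v_1 = (-1, -1, 0, 0, 1)ᵀ
v_2 = (1, 2, 0, -1, -2)ᵀ
v_3 = (1, 0, 0, 0, 0)ᵀ

Let N = A − (-1)·I. We want v_3 with N^3 v_3 = 0 but N^2 v_3 ≠ 0; then v_{j-1} := N · v_j for j = 3, …, 2.

Pick v_3 = (1, 0, 0, 0, 0)ᵀ.
Then v_2 = N · v_3 = (1, 2, 0, -1, -2)ᵀ.
Then v_1 = N · v_2 = (-1, -1, 0, 0, 1)ᵀ.

Sanity check: (A − (-1)·I) v_1 = (0, 0, 0, 0, 0)ᵀ = 0. ✓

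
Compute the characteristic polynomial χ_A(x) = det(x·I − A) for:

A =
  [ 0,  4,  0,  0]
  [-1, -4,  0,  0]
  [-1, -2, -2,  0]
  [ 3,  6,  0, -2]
x^4 + 8*x^3 + 24*x^2 + 32*x + 16

Expanding det(x·I − A) (e.g. by cofactor expansion or by noting that A is similar to its Jordan form J, which has the same characteristic polynomial as A) gives
  χ_A(x) = x^4 + 8*x^3 + 24*x^2 + 32*x + 16
which factors as (x + 2)^4. The eigenvalues (with algebraic multiplicities) are λ = -2 with multiplicity 4.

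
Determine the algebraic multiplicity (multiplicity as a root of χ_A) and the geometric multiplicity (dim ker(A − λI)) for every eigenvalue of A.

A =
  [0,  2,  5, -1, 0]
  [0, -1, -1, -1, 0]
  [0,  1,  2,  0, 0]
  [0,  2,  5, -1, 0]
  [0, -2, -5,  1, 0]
λ = 0: alg = 5, geom = 3

Step 1 — factor the characteristic polynomial to read off the algebraic multiplicities:
  χ_A(x) = x^5

Step 2 — compute geometric multiplicities via the rank-nullity identity g(λ) = n − rank(A − λI):
  rank(A − (0)·I) = 2, so dim ker(A − (0)·I) = n − 2 = 3

Summary:
  λ = 0: algebraic multiplicity = 5, geometric multiplicity = 3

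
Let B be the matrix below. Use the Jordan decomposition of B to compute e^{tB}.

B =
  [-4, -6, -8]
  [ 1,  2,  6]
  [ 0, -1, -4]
e^{tB} =
  [-t^2*exp(-2*t) - 2*t*exp(-2*t) + exp(-2*t), -2*t^2*exp(-2*t) - 6*t*exp(-2*t), -2*t^2*exp(-2*t) - 8*t*exp(-2*t)]
  [t^2*exp(-2*t) + t*exp(-2*t), 2*t^2*exp(-2*t) + 4*t*exp(-2*t) + exp(-2*t), 2*t^2*exp(-2*t) + 6*t*exp(-2*t)]
  [-t^2*exp(-2*t)/2, -t^2*exp(-2*t) - t*exp(-2*t), -t^2*exp(-2*t) - 2*t*exp(-2*t) + exp(-2*t)]

Strategy: write B = P · J · P⁻¹ where J is a Jordan canonical form, so e^{tB} = P · e^{tJ} · P⁻¹, and e^{tJ} can be computed block-by-block.

B has Jordan form
J =
  [-2,  1,  0]
  [ 0, -2,  1]
  [ 0,  0, -2]
(up to reordering of blocks).

Per-block formulas:
  For a 3×3 Jordan block J_3(-2): exp(t · J_3(-2)) = e^(-2t)·(I + t·N + (t^2/2)·N^2), where N is the 3×3 nilpotent shift.

After assembling e^{tJ} and conjugating by P, we get:

e^{tB} =
  [-t^2*exp(-2*t) - 2*t*exp(-2*t) + exp(-2*t), -2*t^2*exp(-2*t) - 6*t*exp(-2*t), -2*t^2*exp(-2*t) - 8*t*exp(-2*t)]
  [t^2*exp(-2*t) + t*exp(-2*t), 2*t^2*exp(-2*t) + 4*t*exp(-2*t) + exp(-2*t), 2*t^2*exp(-2*t) + 6*t*exp(-2*t)]
  [-t^2*exp(-2*t)/2, -t^2*exp(-2*t) - t*exp(-2*t), -t^2*exp(-2*t) - 2*t*exp(-2*t) + exp(-2*t)]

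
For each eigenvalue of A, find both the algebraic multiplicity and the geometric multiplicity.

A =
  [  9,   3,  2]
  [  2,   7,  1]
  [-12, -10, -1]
λ = 5: alg = 3, geom = 1

Step 1 — factor the characteristic polynomial to read off the algebraic multiplicities:
  χ_A(x) = (x - 5)^3

Step 2 — compute geometric multiplicities via the rank-nullity identity g(λ) = n − rank(A − λI):
  rank(A − (5)·I) = 2, so dim ker(A − (5)·I) = n − 2 = 1

Summary:
  λ = 5: algebraic multiplicity = 3, geometric multiplicity = 1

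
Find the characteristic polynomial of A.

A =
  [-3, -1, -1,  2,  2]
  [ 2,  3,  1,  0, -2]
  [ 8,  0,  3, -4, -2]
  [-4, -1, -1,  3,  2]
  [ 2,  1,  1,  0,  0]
x^5 - 6*x^4 + 14*x^3 - 16*x^2 + 9*x - 2

Expanding det(x·I − A) (e.g. by cofactor expansion or by noting that A is similar to its Jordan form J, which has the same characteristic polynomial as A) gives
  χ_A(x) = x^5 - 6*x^4 + 14*x^3 - 16*x^2 + 9*x - 2
which factors as (x - 2)*(x - 1)^4. The eigenvalues (with algebraic multiplicities) are λ = 1 with multiplicity 4, λ = 2 with multiplicity 1.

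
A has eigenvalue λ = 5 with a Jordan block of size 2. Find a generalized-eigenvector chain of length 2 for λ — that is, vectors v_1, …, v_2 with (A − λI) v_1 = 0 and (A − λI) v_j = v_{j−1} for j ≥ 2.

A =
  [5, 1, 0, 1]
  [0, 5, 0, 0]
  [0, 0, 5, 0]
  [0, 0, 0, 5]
A Jordan chain for λ = 5 of length 2:
v_1 = (1, 0, 0, 0)ᵀ
v_2 = (0, 1, 0, 0)ᵀ

Let N = A − (5)·I. We want v_2 with N^2 v_2 = 0 but N^1 v_2 ≠ 0; then v_{j-1} := N · v_j for j = 2, …, 2.

Pick v_2 = (0, 1, 0, 0)ᵀ.
Then v_1 = N · v_2 = (1, 0, 0, 0)ᵀ.

Sanity check: (A − (5)·I) v_1 = (0, 0, 0, 0)ᵀ = 0. ✓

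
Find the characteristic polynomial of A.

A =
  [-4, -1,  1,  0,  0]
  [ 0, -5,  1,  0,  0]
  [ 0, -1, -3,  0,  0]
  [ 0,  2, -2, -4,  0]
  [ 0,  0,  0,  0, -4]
x^5 + 20*x^4 + 160*x^3 + 640*x^2 + 1280*x + 1024

Expanding det(x·I − A) (e.g. by cofactor expansion or by noting that A is similar to its Jordan form J, which has the same characteristic polynomial as A) gives
  χ_A(x) = x^5 + 20*x^4 + 160*x^3 + 640*x^2 + 1280*x + 1024
which factors as (x + 4)^5. The eigenvalues (with algebraic multiplicities) are λ = -4 with multiplicity 5.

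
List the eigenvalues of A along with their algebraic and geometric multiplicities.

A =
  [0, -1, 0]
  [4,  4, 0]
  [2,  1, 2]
λ = 2: alg = 3, geom = 2

Step 1 — factor the characteristic polynomial to read off the algebraic multiplicities:
  χ_A(x) = (x - 2)^3

Step 2 — compute geometric multiplicities via the rank-nullity identity g(λ) = n − rank(A − λI):
  rank(A − (2)·I) = 1, so dim ker(A − (2)·I) = n − 1 = 2

Summary:
  λ = 2: algebraic multiplicity = 3, geometric multiplicity = 2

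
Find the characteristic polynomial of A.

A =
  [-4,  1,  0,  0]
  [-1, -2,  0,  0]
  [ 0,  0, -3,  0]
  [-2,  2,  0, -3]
x^4 + 12*x^3 + 54*x^2 + 108*x + 81

Expanding det(x·I − A) (e.g. by cofactor expansion or by noting that A is similar to its Jordan form J, which has the same characteristic polynomial as A) gives
  χ_A(x) = x^4 + 12*x^3 + 54*x^2 + 108*x + 81
which factors as (x + 3)^4. The eigenvalues (with algebraic multiplicities) are λ = -3 with multiplicity 4.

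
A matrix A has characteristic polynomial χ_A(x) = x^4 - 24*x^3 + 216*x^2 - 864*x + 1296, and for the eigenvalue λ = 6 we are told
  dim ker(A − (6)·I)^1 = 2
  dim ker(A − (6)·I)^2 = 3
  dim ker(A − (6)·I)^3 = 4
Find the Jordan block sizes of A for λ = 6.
Block sizes for λ = 6: [3, 1]

From the dimensions of kernels of powers, the number of Jordan blocks of size at least j is d_j − d_{j−1} where d_j = dim ker(N^j) (with d_0 = 0). Computing the differences gives [2, 1, 1].
The number of blocks of size exactly k is (#blocks of size ≥ k) − (#blocks of size ≥ k + 1), so the partition is: 1 block(s) of size 1, 1 block(s) of size 3.
In nonincreasing order the block sizes are [3, 1].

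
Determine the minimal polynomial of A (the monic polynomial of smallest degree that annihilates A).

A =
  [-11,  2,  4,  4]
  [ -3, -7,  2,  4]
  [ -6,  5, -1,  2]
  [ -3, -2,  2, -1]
x^3 + 15*x^2 + 75*x + 125

The characteristic polynomial is χ_A(x) = (x + 5)^4, so the eigenvalues are known. The minimal polynomial is
  m_A(x) = Π_λ (x − λ)^{k_λ}
where k_λ is the size of the *largest* Jordan block for λ (equivalently, the smallest k with (A − λI)^k v = 0 for every generalised eigenvector v of λ).

  λ = -5: largest Jordan block has size 3, contributing (x + 5)^3

So m_A(x) = (x + 5)^3 = x^3 + 15*x^2 + 75*x + 125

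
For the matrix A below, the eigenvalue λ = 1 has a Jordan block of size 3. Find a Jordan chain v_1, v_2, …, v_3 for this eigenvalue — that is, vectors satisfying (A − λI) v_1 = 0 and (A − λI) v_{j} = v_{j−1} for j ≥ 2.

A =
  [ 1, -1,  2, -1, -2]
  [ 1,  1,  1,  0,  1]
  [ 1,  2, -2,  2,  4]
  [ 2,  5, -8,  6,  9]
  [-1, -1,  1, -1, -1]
A Jordan chain for λ = 1 of length 3:
v_1 = (1, 0, -1, -2, 0)ᵀ
v_2 = (0, 1, 1, 2, -1)ᵀ
v_3 = (1, 0, 0, 0, 0)ᵀ

Let N = A − (1)·I. We want v_3 with N^3 v_3 = 0 but N^2 v_3 ≠ 0; then v_{j-1} := N · v_j for j = 3, …, 2.

Pick v_3 = (1, 0, 0, 0, 0)ᵀ.
Then v_2 = N · v_3 = (0, 1, 1, 2, -1)ᵀ.
Then v_1 = N · v_2 = (1, 0, -1, -2, 0)ᵀ.

Sanity check: (A − (1)·I) v_1 = (0, 0, 0, 0, 0)ᵀ = 0. ✓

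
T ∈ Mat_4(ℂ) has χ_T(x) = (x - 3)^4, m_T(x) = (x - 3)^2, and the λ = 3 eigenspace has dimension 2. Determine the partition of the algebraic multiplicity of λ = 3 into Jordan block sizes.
Block sizes for λ = 3: [2, 2]

Step 1 — from the characteristic polynomial, algebraic multiplicity of λ = 3 is 4. From dim ker(T − (3)·I) = 2, there are exactly 2 Jordan blocks for λ = 3.
Step 2 — from the minimal polynomial, the factor (x − 3)^2 tells us the largest block for λ = 3 has size 2.
Step 3 — with total size 4, 2 blocks, and largest block 2, the block sizes (in nonincreasing order) are [2, 2].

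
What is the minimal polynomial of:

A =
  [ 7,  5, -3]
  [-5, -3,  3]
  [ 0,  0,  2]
x^2 - 4*x + 4

The characteristic polynomial is χ_A(x) = (x - 2)^3, so the eigenvalues are known. The minimal polynomial is
  m_A(x) = Π_λ (x − λ)^{k_λ}
where k_λ is the size of the *largest* Jordan block for λ (equivalently, the smallest k with (A − λI)^k v = 0 for every generalised eigenvector v of λ).

  λ = 2: largest Jordan block has size 2, contributing (x − 2)^2

So m_A(x) = (x - 2)^2 = x^2 - 4*x + 4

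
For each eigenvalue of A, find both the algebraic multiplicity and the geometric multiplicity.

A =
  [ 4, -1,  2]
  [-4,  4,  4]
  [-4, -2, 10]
λ = 6: alg = 3, geom = 2

Step 1 — factor the characteristic polynomial to read off the algebraic multiplicities:
  χ_A(x) = (x - 6)^3

Step 2 — compute geometric multiplicities via the rank-nullity identity g(λ) = n − rank(A − λI):
  rank(A − (6)·I) = 1, so dim ker(A − (6)·I) = n − 1 = 2

Summary:
  λ = 6: algebraic multiplicity = 3, geometric multiplicity = 2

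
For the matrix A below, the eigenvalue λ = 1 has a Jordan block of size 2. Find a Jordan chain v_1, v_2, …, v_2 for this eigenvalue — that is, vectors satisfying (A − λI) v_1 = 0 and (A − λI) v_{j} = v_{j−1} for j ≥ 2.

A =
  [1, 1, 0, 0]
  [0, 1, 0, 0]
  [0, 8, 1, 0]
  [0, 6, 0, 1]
A Jordan chain for λ = 1 of length 2:
v_1 = (1, 0, 8, 6)ᵀ
v_2 = (0, 1, 0, 0)ᵀ

Let N = A − (1)·I. We want v_2 with N^2 v_2 = 0 but N^1 v_2 ≠ 0; then v_{j-1} := N · v_j for j = 2, …, 2.

Pick v_2 = (0, 1, 0, 0)ᵀ.
Then v_1 = N · v_2 = (1, 0, 8, 6)ᵀ.

Sanity check: (A − (1)·I) v_1 = (0, 0, 0, 0)ᵀ = 0. ✓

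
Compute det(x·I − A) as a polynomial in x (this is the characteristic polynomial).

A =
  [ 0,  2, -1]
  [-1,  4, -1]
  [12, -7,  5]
x^3 - 9*x^2 + 27*x - 27

Expanding det(x·I − A) (e.g. by cofactor expansion or by noting that A is similar to its Jordan form J, which has the same characteristic polynomial as A) gives
  χ_A(x) = x^3 - 9*x^2 + 27*x - 27
which factors as (x - 3)^3. The eigenvalues (with algebraic multiplicities) are λ = 3 with multiplicity 3.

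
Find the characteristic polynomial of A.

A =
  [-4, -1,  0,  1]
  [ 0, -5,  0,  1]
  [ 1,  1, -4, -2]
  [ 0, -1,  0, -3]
x^4 + 16*x^3 + 96*x^2 + 256*x + 256

Expanding det(x·I − A) (e.g. by cofactor expansion or by noting that A is similar to its Jordan form J, which has the same characteristic polynomial as A) gives
  χ_A(x) = x^4 + 16*x^3 + 96*x^2 + 256*x + 256
which factors as (x + 4)^4. The eigenvalues (with algebraic multiplicities) are λ = -4 with multiplicity 4.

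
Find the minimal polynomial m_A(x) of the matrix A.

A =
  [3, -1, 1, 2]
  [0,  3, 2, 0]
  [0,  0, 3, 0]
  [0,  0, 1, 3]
x^2 - 6*x + 9

The characteristic polynomial is χ_A(x) = (x - 3)^4, so the eigenvalues are known. The minimal polynomial is
  m_A(x) = Π_λ (x − λ)^{k_λ}
where k_λ is the size of the *largest* Jordan block for λ (equivalently, the smallest k with (A − λI)^k v = 0 for every generalised eigenvector v of λ).

  λ = 3: largest Jordan block has size 2, contributing (x − 3)^2

So m_A(x) = (x - 3)^2 = x^2 - 6*x + 9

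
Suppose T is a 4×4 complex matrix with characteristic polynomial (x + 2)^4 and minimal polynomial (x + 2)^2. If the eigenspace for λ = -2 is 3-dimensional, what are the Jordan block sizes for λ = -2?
Block sizes for λ = -2: [2, 1, 1]

Step 1 — from the characteristic polynomial, algebraic multiplicity of λ = -2 is 4. From dim ker(T − (-2)·I) = 3, there are exactly 3 Jordan blocks for λ = -2.
Step 2 — from the minimal polynomial, the factor (x + 2)^2 tells us the largest block for λ = -2 has size 2.
Step 3 — with total size 4, 3 blocks, and largest block 2, the block sizes (in nonincreasing order) are [2, 1, 1].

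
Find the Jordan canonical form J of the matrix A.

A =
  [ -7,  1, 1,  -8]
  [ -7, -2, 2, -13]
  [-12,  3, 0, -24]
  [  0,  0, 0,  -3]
J_3(-3) ⊕ J_1(-3)

The characteristic polynomial is
  det(x·I − A) = x^4 + 12*x^3 + 54*x^2 + 108*x + 81 = (x + 3)^4

Eigenvalues and multiplicities (the geometric multiplicity of λ is n − rank(A − λI), which equals the number of Jordan blocks for λ):
  λ = -3: algebraic multiplicity = 4, geometric multiplicity = 2

Determining the block sizes for each eigenvalue:
  λ = -3: with am = 4 and gm = 2, the partition is not yet determined (e.g. several partitions of 4 into 2 parts exist). Let N = A − (-3)·I. Computing rank(N^1) = 2, rank(N^2) = 1, rank(N^3) = 0; the number of blocks of size ≥ j is rank(N^{j−1}) − rank(N^j), giving [2, 1, 1]. So we have 1 block(s) of size 3, 1 block(s) of size 1 → block sizes [3, 1]

Assembling the blocks gives a Jordan form
J =
  [-3,  1,  0,  0]
  [ 0, -3,  1,  0]
  [ 0,  0, -3,  0]
  [ 0,  0,  0, -3]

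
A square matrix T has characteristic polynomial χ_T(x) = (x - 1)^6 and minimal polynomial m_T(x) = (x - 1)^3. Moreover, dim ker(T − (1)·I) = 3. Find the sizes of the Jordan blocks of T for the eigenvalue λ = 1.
Block sizes for λ = 1: [3, 2, 1]

Step 1 — from the characteristic polynomial, algebraic multiplicity of λ = 1 is 6. From dim ker(T − (1)·I) = 3, there are exactly 3 Jordan blocks for λ = 1.
Step 2 — from the minimal polynomial, the factor (x − 1)^3 tells us the largest block for λ = 1 has size 3.
Step 3 — with total size 6, 3 blocks, and largest block 3, the block sizes (in nonincreasing order) are [3, 2, 1].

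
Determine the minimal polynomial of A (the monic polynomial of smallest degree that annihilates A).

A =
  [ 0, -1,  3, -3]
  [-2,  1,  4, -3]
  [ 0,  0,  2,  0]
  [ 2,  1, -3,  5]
x^3 - 6*x^2 + 12*x - 8

The characteristic polynomial is χ_A(x) = (x - 2)^4, so the eigenvalues are known. The minimal polynomial is
  m_A(x) = Π_λ (x − λ)^{k_λ}
where k_λ is the size of the *largest* Jordan block for λ (equivalently, the smallest k with (A − λI)^k v = 0 for every generalised eigenvector v of λ).

  λ = 2: largest Jordan block has size 3, contributing (x − 2)^3

So m_A(x) = (x - 2)^3 = x^3 - 6*x^2 + 12*x - 8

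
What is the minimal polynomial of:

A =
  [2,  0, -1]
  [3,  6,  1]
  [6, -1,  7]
x^3 - 15*x^2 + 75*x - 125

The characteristic polynomial is χ_A(x) = (x - 5)^3, so the eigenvalues are known. The minimal polynomial is
  m_A(x) = Π_λ (x − λ)^{k_λ}
where k_λ is the size of the *largest* Jordan block for λ (equivalently, the smallest k with (A − λI)^k v = 0 for every generalised eigenvector v of λ).

  λ = 5: largest Jordan block has size 3, contributing (x − 5)^3

So m_A(x) = (x - 5)^3 = x^3 - 15*x^2 + 75*x - 125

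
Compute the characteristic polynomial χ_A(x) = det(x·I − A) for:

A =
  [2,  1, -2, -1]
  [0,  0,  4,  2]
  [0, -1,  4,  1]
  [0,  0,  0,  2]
x^4 - 8*x^3 + 24*x^2 - 32*x + 16

Expanding det(x·I − A) (e.g. by cofactor expansion or by noting that A is similar to its Jordan form J, which has the same characteristic polynomial as A) gives
  χ_A(x) = x^4 - 8*x^3 + 24*x^2 - 32*x + 16
which factors as (x - 2)^4. The eigenvalues (with algebraic multiplicities) are λ = 2 with multiplicity 4.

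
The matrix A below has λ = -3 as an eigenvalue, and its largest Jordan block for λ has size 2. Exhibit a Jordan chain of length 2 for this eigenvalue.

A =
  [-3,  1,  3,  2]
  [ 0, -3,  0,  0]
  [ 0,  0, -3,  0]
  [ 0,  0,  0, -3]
A Jordan chain for λ = -3 of length 2:
v_1 = (1, 0, 0, 0)ᵀ
v_2 = (0, 1, 0, 0)ᵀ

Let N = A − (-3)·I. We want v_2 with N^2 v_2 = 0 but N^1 v_2 ≠ 0; then v_{j-1} := N · v_j for j = 2, …, 2.

Pick v_2 = (0, 1, 0, 0)ᵀ.
Then v_1 = N · v_2 = (1, 0, 0, 0)ᵀ.

Sanity check: (A − (-3)·I) v_1 = (0, 0, 0, 0)ᵀ = 0. ✓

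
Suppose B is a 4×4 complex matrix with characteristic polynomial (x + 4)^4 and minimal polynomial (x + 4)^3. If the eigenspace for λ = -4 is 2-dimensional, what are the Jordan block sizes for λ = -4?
Block sizes for λ = -4: [3, 1]

Step 1 — from the characteristic polynomial, algebraic multiplicity of λ = -4 is 4. From dim ker(B − (-4)·I) = 2, there are exactly 2 Jordan blocks for λ = -4.
Step 2 — from the minimal polynomial, the factor (x + 4)^3 tells us the largest block for λ = -4 has size 3.
Step 3 — with total size 4, 2 blocks, and largest block 3, the block sizes (in nonincreasing order) are [3, 1].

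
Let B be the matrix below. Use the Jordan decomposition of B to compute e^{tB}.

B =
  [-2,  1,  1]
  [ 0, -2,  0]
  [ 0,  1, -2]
e^{tB} =
  [exp(-2*t), t^2*exp(-2*t)/2 + t*exp(-2*t), t*exp(-2*t)]
  [0, exp(-2*t), 0]
  [0, t*exp(-2*t), exp(-2*t)]

Strategy: write B = P · J · P⁻¹ where J is a Jordan canonical form, so e^{tB} = P · e^{tJ} · P⁻¹, and e^{tJ} can be computed block-by-block.

B has Jordan form
J =
  [-2,  1,  0]
  [ 0, -2,  1]
  [ 0,  0, -2]
(up to reordering of blocks).

Per-block formulas:
  For a 3×3 Jordan block J_3(-2): exp(t · J_3(-2)) = e^(-2t)·(I + t·N + (t^2/2)·N^2), where N is the 3×3 nilpotent shift.

After assembling e^{tJ} and conjugating by P, we get:

e^{tB} =
  [exp(-2*t), t^2*exp(-2*t)/2 + t*exp(-2*t), t*exp(-2*t)]
  [0, exp(-2*t), 0]
  [0, t*exp(-2*t), exp(-2*t)]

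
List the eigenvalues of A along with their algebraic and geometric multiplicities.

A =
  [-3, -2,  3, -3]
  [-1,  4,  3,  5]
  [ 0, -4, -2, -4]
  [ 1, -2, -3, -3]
λ = -2: alg = 3, geom = 2; λ = 2: alg = 1, geom = 1

Step 1 — factor the characteristic polynomial to read off the algebraic multiplicities:
  χ_A(x) = (x - 2)*(x + 2)^3

Step 2 — compute geometric multiplicities via the rank-nullity identity g(λ) = n − rank(A − λI):
  rank(A − (-2)·I) = 2, so dim ker(A − (-2)·I) = n − 2 = 2
  rank(A − (2)·I) = 3, so dim ker(A − (2)·I) = n − 3 = 1

Summary:
  λ = -2: algebraic multiplicity = 3, geometric multiplicity = 2
  λ = 2: algebraic multiplicity = 1, geometric multiplicity = 1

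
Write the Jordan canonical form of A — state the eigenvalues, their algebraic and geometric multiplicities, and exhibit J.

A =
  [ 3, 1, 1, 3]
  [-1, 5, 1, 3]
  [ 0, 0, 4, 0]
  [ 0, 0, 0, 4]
J_2(4) ⊕ J_1(4) ⊕ J_1(4)

The characteristic polynomial is
  det(x·I − A) = x^4 - 16*x^3 + 96*x^2 - 256*x + 256 = (x - 4)^4

Eigenvalues and multiplicities (the geometric multiplicity of λ is n − rank(A − λI), which equals the number of Jordan blocks for λ):
  λ = 4: algebraic multiplicity = 4, geometric multiplicity = 3

Determining the block sizes for each eigenvalue:
  λ = 4: 3 blocks summing to 4 forces exactly one block of size 2 and the rest size 1 → block sizes [2, 1, 1]

Assembling the blocks gives a Jordan form
J =
  [4, 1, 0, 0]
  [0, 4, 0, 0]
  [0, 0, 4, 0]
  [0, 0, 0, 4]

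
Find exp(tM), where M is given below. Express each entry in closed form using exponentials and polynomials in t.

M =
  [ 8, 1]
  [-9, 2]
e^{tM} =
  [3*t*exp(5*t) + exp(5*t), t*exp(5*t)]
  [-9*t*exp(5*t), -3*t*exp(5*t) + exp(5*t)]

Strategy: write M = P · J · P⁻¹ where J is a Jordan canonical form, so e^{tM} = P · e^{tJ} · P⁻¹, and e^{tJ} can be computed block-by-block.

M has Jordan form
J =
  [5, 1]
  [0, 5]
(up to reordering of blocks).

Per-block formulas:
  For a 2×2 Jordan block J_2(5): exp(t · J_2(5)) = e^(5t)·(I + t·N), where N is the 2×2 nilpotent shift.

After assembling e^{tJ} and conjugating by P, we get:

e^{tM} =
  [3*t*exp(5*t) + exp(5*t), t*exp(5*t)]
  [-9*t*exp(5*t), -3*t*exp(5*t) + exp(5*t)]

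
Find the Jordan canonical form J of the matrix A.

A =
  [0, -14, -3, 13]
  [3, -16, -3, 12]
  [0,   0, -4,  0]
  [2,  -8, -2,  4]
J_3(-4) ⊕ J_1(-4)

The characteristic polynomial is
  det(x·I − A) = x^4 + 16*x^3 + 96*x^2 + 256*x + 256 = (x + 4)^4

Eigenvalues and multiplicities (the geometric multiplicity of λ is n − rank(A − λI), which equals the number of Jordan blocks for λ):
  λ = -4: algebraic multiplicity = 4, geometric multiplicity = 2

Determining the block sizes for each eigenvalue:
  λ = -4: with am = 4 and gm = 2, the partition is not yet determined (e.g. several partitions of 4 into 2 parts exist). Let N = A − (-4)·I. Computing rank(N^1) = 2, rank(N^2) = 1, rank(N^3) = 0; the number of blocks of size ≥ j is rank(N^{j−1}) − rank(N^j), giving [2, 1, 1]. So we have 1 block(s) of size 3, 1 block(s) of size 1 → block sizes [3, 1]

Assembling the blocks gives a Jordan form
J =
  [-4,  1,  0,  0]
  [ 0, -4,  1,  0]
  [ 0,  0, -4,  0]
  [ 0,  0,  0, -4]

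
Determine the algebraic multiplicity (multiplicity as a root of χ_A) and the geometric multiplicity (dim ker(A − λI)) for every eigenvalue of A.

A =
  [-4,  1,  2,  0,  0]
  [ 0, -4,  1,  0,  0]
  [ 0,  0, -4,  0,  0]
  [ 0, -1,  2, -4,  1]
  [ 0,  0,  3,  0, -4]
λ = -4: alg = 5, geom = 2

Step 1 — factor the characteristic polynomial to read off the algebraic multiplicities:
  χ_A(x) = (x + 4)^5

Step 2 — compute geometric multiplicities via the rank-nullity identity g(λ) = n − rank(A − λI):
  rank(A − (-4)·I) = 3, so dim ker(A − (-4)·I) = n − 3 = 2

Summary:
  λ = -4: algebraic multiplicity = 5, geometric multiplicity = 2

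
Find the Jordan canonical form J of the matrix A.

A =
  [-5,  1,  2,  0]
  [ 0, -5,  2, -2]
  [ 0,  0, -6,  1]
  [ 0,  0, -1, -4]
J_2(-5) ⊕ J_2(-5)

The characteristic polynomial is
  det(x·I − A) = x^4 + 20*x^3 + 150*x^2 + 500*x + 625 = (x + 5)^4

Eigenvalues and multiplicities (the geometric multiplicity of λ is n − rank(A − λI), which equals the number of Jordan blocks for λ):
  λ = -5: algebraic multiplicity = 4, geometric multiplicity = 2

Determining the block sizes for each eigenvalue:
  λ = -5: with am = 4 and gm = 2, the partition is not yet determined (e.g. several partitions of 4 into 2 parts exist). Let N = A − (-5)·I. Computing rank(N^1) = 2, rank(N^2) = 0; the number of blocks of size ≥ j is rank(N^{j−1}) − rank(N^j), giving [2, 2]. So we have 2 block(s) of size 2 → block sizes [2, 2]

Assembling the blocks gives a Jordan form
J =
  [-5,  1,  0,  0]
  [ 0, -5,  0,  0]
  [ 0,  0, -5,  1]
  [ 0,  0,  0, -5]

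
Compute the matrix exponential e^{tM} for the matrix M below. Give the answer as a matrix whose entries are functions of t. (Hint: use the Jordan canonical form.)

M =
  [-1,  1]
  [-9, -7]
e^{tM} =
  [3*t*exp(-4*t) + exp(-4*t), t*exp(-4*t)]
  [-9*t*exp(-4*t), -3*t*exp(-4*t) + exp(-4*t)]

Strategy: write M = P · J · P⁻¹ where J is a Jordan canonical form, so e^{tM} = P · e^{tJ} · P⁻¹, and e^{tJ} can be computed block-by-block.

M has Jordan form
J =
  [-4,  1]
  [ 0, -4]
(up to reordering of blocks).

Per-block formulas:
  For a 2×2 Jordan block J_2(-4): exp(t · J_2(-4)) = e^(-4t)·(I + t·N), where N is the 2×2 nilpotent shift.

After assembling e^{tJ} and conjugating by P, we get:

e^{tM} =
  [3*t*exp(-4*t) + exp(-4*t), t*exp(-4*t)]
  [-9*t*exp(-4*t), -3*t*exp(-4*t) + exp(-4*t)]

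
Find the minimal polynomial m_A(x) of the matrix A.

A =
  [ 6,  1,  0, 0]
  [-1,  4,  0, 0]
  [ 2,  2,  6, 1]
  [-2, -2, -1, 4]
x^2 - 10*x + 25

The characteristic polynomial is χ_A(x) = (x - 5)^4, so the eigenvalues are known. The minimal polynomial is
  m_A(x) = Π_λ (x − λ)^{k_λ}
where k_λ is the size of the *largest* Jordan block for λ (equivalently, the smallest k with (A − λI)^k v = 0 for every generalised eigenvector v of λ).

  λ = 5: largest Jordan block has size 2, contributing (x − 5)^2

So m_A(x) = (x - 5)^2 = x^2 - 10*x + 25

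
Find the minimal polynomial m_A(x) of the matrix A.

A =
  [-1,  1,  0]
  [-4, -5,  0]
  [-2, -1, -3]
x^2 + 6*x + 9

The characteristic polynomial is χ_A(x) = (x + 3)^3, so the eigenvalues are known. The minimal polynomial is
  m_A(x) = Π_λ (x − λ)^{k_λ}
where k_λ is the size of the *largest* Jordan block for λ (equivalently, the smallest k with (A − λI)^k v = 0 for every generalised eigenvector v of λ).

  λ = -3: largest Jordan block has size 2, contributing (x + 3)^2

So m_A(x) = (x + 3)^2 = x^2 + 6*x + 9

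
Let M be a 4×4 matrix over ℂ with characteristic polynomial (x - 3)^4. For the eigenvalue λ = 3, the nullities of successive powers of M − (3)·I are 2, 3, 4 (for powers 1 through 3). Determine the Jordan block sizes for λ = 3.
Block sizes for λ = 3: [3, 1]

From the dimensions of kernels of powers, the number of Jordan blocks of size at least j is d_j − d_{j−1} where d_j = dim ker(N^j) (with d_0 = 0). Computing the differences gives [2, 1, 1].
The number of blocks of size exactly k is (#blocks of size ≥ k) − (#blocks of size ≥ k + 1), so the partition is: 1 block(s) of size 1, 1 block(s) of size 3.
In nonincreasing order the block sizes are [3, 1].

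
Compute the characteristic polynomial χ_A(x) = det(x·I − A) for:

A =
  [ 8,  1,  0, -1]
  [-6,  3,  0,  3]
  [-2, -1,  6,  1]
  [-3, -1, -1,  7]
x^4 - 24*x^3 + 216*x^2 - 864*x + 1296

Expanding det(x·I − A) (e.g. by cofactor expansion or by noting that A is similar to its Jordan form J, which has the same characteristic polynomial as A) gives
  χ_A(x) = x^4 - 24*x^3 + 216*x^2 - 864*x + 1296
which factors as (x - 6)^4. The eigenvalues (with algebraic multiplicities) are λ = 6 with multiplicity 4.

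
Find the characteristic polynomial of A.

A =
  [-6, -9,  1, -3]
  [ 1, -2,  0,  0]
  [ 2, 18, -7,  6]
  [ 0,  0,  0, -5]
x^4 + 20*x^3 + 150*x^2 + 500*x + 625

Expanding det(x·I − A) (e.g. by cofactor expansion or by noting that A is similar to its Jordan form J, which has the same characteristic polynomial as A) gives
  χ_A(x) = x^4 + 20*x^3 + 150*x^2 + 500*x + 625
which factors as (x + 5)^4. The eigenvalues (with algebraic multiplicities) are λ = -5 with multiplicity 4.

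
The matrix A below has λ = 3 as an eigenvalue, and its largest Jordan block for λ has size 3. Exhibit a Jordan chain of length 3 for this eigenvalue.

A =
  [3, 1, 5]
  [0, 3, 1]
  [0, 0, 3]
A Jordan chain for λ = 3 of length 3:
v_1 = (1, 0, 0)ᵀ
v_2 = (5, 1, 0)ᵀ
v_3 = (0, 0, 1)ᵀ

Let N = A − (3)·I. We want v_3 with N^3 v_3 = 0 but N^2 v_3 ≠ 0; then v_{j-1} := N · v_j for j = 3, …, 2.

Pick v_3 = (0, 0, 1)ᵀ.
Then v_2 = N · v_3 = (5, 1, 0)ᵀ.
Then v_1 = N · v_2 = (1, 0, 0)ᵀ.

Sanity check: (A − (3)·I) v_1 = (0, 0, 0)ᵀ = 0. ✓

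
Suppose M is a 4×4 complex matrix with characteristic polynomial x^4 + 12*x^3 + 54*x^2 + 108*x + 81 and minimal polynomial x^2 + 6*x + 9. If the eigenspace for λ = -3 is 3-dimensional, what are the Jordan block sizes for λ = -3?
Block sizes for λ = -3: [2, 1, 1]

Step 1 — from the characteristic polynomial, algebraic multiplicity of λ = -3 is 4. From dim ker(M − (-3)·I) = 3, there are exactly 3 Jordan blocks for λ = -3.
Step 2 — from the minimal polynomial, the factor (x + 3)^2 tells us the largest block for λ = -3 has size 2.
Step 3 — with total size 4, 3 blocks, and largest block 2, the block sizes (in nonincreasing order) are [2, 1, 1].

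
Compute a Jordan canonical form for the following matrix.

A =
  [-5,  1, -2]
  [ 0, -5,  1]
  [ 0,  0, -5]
J_3(-5)

The characteristic polynomial is
  det(x·I − A) = x^3 + 15*x^2 + 75*x + 125 = (x + 5)^3

Eigenvalues and multiplicities (the geometric multiplicity of λ is n − rank(A − λI), which equals the number of Jordan blocks for λ):
  λ = -5: algebraic multiplicity = 3, geometric multiplicity = 1

Determining the block sizes for each eigenvalue:
  λ = -5: one block (gm = 1), so the single block has size am = 3 → block sizes [3]

Assembling the blocks gives a Jordan form
J =
  [-5,  1,  0]
  [ 0, -5,  1]
  [ 0,  0, -5]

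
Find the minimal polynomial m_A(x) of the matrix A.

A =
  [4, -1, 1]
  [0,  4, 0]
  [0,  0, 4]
x^2 - 8*x + 16

The characteristic polynomial is χ_A(x) = (x - 4)^3, so the eigenvalues are known. The minimal polynomial is
  m_A(x) = Π_λ (x − λ)^{k_λ}
where k_λ is the size of the *largest* Jordan block for λ (equivalently, the smallest k with (A − λI)^k v = 0 for every generalised eigenvector v of λ).

  λ = 4: largest Jordan block has size 2, contributing (x − 4)^2

So m_A(x) = (x - 4)^2 = x^2 - 8*x + 16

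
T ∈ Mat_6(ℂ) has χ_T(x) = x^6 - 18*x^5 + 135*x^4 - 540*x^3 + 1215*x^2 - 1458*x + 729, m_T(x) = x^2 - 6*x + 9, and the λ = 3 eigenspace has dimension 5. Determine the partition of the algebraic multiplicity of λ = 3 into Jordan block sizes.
Block sizes for λ = 3: [2, 1, 1, 1, 1]

Step 1 — from the characteristic polynomial, algebraic multiplicity of λ = 3 is 6. From dim ker(T − (3)·I) = 5, there are exactly 5 Jordan blocks for λ = 3.
Step 2 — from the minimal polynomial, the factor (x − 3)^2 tells us the largest block for λ = 3 has size 2.
Step 3 — with total size 6, 5 blocks, and largest block 2, the block sizes (in nonincreasing order) are [2, 1, 1, 1, 1].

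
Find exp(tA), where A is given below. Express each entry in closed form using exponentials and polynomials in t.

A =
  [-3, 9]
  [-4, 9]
e^{tA} =
  [-6*t*exp(3*t) + exp(3*t), 9*t*exp(3*t)]
  [-4*t*exp(3*t), 6*t*exp(3*t) + exp(3*t)]

Strategy: write A = P · J · P⁻¹ where J is a Jordan canonical form, so e^{tA} = P · e^{tJ} · P⁻¹, and e^{tJ} can be computed block-by-block.

A has Jordan form
J =
  [3, 1]
  [0, 3]
(up to reordering of blocks).

Per-block formulas:
  For a 2×2 Jordan block J_2(3): exp(t · J_2(3)) = e^(3t)·(I + t·N), where N is the 2×2 nilpotent shift.

After assembling e^{tJ} and conjugating by P, we get:

e^{tA} =
  [-6*t*exp(3*t) + exp(3*t), 9*t*exp(3*t)]
  [-4*t*exp(3*t), 6*t*exp(3*t) + exp(3*t)]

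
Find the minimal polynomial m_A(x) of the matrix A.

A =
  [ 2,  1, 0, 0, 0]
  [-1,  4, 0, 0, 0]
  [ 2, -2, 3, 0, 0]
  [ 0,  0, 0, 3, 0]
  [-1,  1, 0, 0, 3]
x^2 - 6*x + 9

The characteristic polynomial is χ_A(x) = (x - 3)^5, so the eigenvalues are known. The minimal polynomial is
  m_A(x) = Π_λ (x − λ)^{k_λ}
where k_λ is the size of the *largest* Jordan block for λ (equivalently, the smallest k with (A − λI)^k v = 0 for every generalised eigenvector v of λ).

  λ = 3: largest Jordan block has size 2, contributing (x − 3)^2

So m_A(x) = (x - 3)^2 = x^2 - 6*x + 9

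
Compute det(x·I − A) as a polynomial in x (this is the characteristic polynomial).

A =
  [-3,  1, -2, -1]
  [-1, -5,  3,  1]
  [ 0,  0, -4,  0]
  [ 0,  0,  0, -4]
x^4 + 16*x^3 + 96*x^2 + 256*x + 256

Expanding det(x·I − A) (e.g. by cofactor expansion or by noting that A is similar to its Jordan form J, which has the same characteristic polynomial as A) gives
  χ_A(x) = x^4 + 16*x^3 + 96*x^2 + 256*x + 256
which factors as (x + 4)^4. The eigenvalues (with algebraic multiplicities) are λ = -4 with multiplicity 4.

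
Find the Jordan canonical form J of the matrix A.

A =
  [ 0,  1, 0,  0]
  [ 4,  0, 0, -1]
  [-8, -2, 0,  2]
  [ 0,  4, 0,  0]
J_3(0) ⊕ J_1(0)

The characteristic polynomial is
  det(x·I − A) = x^4

Eigenvalues and multiplicities (the geometric multiplicity of λ is n − rank(A − λI), which equals the number of Jordan blocks for λ):
  λ = 0: algebraic multiplicity = 4, geometric multiplicity = 2

Determining the block sizes for each eigenvalue:
  λ = 0: with am = 4 and gm = 2, the partition is not yet determined (e.g. several partitions of 4 into 2 parts exist). Let N = A − (0)·I. Computing rank(N^1) = 2, rank(N^2) = 1, rank(N^3) = 0; the number of blocks of size ≥ j is rank(N^{j−1}) − rank(N^j), giving [2, 1, 1]. So we have 1 block(s) of size 3, 1 block(s) of size 1 → block sizes [3, 1]

Assembling the blocks gives a Jordan form
J =
  [0, 1, 0, 0]
  [0, 0, 1, 0]
  [0, 0, 0, 0]
  [0, 0, 0, 0]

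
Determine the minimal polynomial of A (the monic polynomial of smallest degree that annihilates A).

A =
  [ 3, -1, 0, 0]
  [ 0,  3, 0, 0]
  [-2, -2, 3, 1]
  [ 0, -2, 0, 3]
x^2 - 6*x + 9

The characteristic polynomial is χ_A(x) = (x - 3)^4, so the eigenvalues are known. The minimal polynomial is
  m_A(x) = Π_λ (x − λ)^{k_λ}
where k_λ is the size of the *largest* Jordan block for λ (equivalently, the smallest k with (A − λI)^k v = 0 for every generalised eigenvector v of λ).

  λ = 3: largest Jordan block has size 2, contributing (x − 3)^2

So m_A(x) = (x - 3)^2 = x^2 - 6*x + 9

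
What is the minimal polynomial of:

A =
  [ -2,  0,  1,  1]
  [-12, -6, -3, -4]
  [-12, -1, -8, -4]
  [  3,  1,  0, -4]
x^2 + 10*x + 25

The characteristic polynomial is χ_A(x) = (x + 5)^4, so the eigenvalues are known. The minimal polynomial is
  m_A(x) = Π_λ (x − λ)^{k_λ}
where k_λ is the size of the *largest* Jordan block for λ (equivalently, the smallest k with (A − λI)^k v = 0 for every generalised eigenvector v of λ).

  λ = -5: largest Jordan block has size 2, contributing (x + 5)^2

So m_A(x) = (x + 5)^2 = x^2 + 10*x + 25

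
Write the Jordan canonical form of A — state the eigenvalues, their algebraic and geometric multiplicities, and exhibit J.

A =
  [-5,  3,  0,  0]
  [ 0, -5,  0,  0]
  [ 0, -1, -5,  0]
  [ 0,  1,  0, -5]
J_2(-5) ⊕ J_1(-5) ⊕ J_1(-5)

The characteristic polynomial is
  det(x·I − A) = x^4 + 20*x^3 + 150*x^2 + 500*x + 625 = (x + 5)^4

Eigenvalues and multiplicities (the geometric multiplicity of λ is n − rank(A − λI), which equals the number of Jordan blocks for λ):
  λ = -5: algebraic multiplicity = 4, geometric multiplicity = 3

Determining the block sizes for each eigenvalue:
  λ = -5: 3 blocks summing to 4 forces exactly one block of size 2 and the rest size 1 → block sizes [2, 1, 1]

Assembling the blocks gives a Jordan form
J =
  [-5,  1,  0,  0]
  [ 0, -5,  0,  0]
  [ 0,  0, -5,  0]
  [ 0,  0,  0, -5]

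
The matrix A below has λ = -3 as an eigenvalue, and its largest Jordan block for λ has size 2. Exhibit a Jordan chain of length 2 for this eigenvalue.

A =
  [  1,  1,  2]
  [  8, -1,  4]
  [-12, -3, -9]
A Jordan chain for λ = -3 of length 2:
v_1 = (4, 8, -12)ᵀ
v_2 = (1, 0, 0)ᵀ

Let N = A − (-3)·I. We want v_2 with N^2 v_2 = 0 but N^1 v_2 ≠ 0; then v_{j-1} := N · v_j for j = 2, …, 2.

Pick v_2 = (1, 0, 0)ᵀ.
Then v_1 = N · v_2 = (4, 8, -12)ᵀ.

Sanity check: (A − (-3)·I) v_1 = (0, 0, 0)ᵀ = 0. ✓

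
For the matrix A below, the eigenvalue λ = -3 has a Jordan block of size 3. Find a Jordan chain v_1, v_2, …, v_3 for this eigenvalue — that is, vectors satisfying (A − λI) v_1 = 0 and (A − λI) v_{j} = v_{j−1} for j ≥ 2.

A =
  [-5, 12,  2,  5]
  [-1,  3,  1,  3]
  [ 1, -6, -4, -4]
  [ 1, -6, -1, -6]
A Jordan chain for λ = -3 of length 3:
v_1 = (-1, 0, -1, 0)ᵀ
v_2 = (-2, -1, 1, 1)ᵀ
v_3 = (1, 0, 0, 0)ᵀ

Let N = A − (-3)·I. We want v_3 with N^3 v_3 = 0 but N^2 v_3 ≠ 0; then v_{j-1} := N · v_j for j = 3, …, 2.

Pick v_3 = (1, 0, 0, 0)ᵀ.
Then v_2 = N · v_3 = (-2, -1, 1, 1)ᵀ.
Then v_1 = N · v_2 = (-1, 0, -1, 0)ᵀ.

Sanity check: (A − (-3)·I) v_1 = (0, 0, 0, 0)ᵀ = 0. ✓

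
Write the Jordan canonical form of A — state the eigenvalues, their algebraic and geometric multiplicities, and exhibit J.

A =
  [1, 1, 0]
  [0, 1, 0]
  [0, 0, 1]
J_2(1) ⊕ J_1(1)

The characteristic polynomial is
  det(x·I − A) = x^3 - 3*x^2 + 3*x - 1 = (x - 1)^3

Eigenvalues and multiplicities (the geometric multiplicity of λ is n − rank(A − λI), which equals the number of Jordan blocks for λ):
  λ = 1: algebraic multiplicity = 3, geometric multiplicity = 2

Determining the block sizes for each eigenvalue:
  λ = 1: 2 blocks summing to 3 forces exactly one block of size 2 and the rest size 1 → block sizes [2, 1]

Assembling the blocks gives a Jordan form
J =
  [1, 1, 0]
  [0, 1, 0]
  [0, 0, 1]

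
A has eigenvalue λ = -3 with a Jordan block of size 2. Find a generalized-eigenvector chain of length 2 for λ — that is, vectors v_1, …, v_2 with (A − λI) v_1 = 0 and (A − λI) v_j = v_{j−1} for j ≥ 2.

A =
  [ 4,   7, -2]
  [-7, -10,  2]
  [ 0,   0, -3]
A Jordan chain for λ = -3 of length 2:
v_1 = (7, -7, 0)ᵀ
v_2 = (1, 0, 0)ᵀ

Let N = A − (-3)·I. We want v_2 with N^2 v_2 = 0 but N^1 v_2 ≠ 0; then v_{j-1} := N · v_j for j = 2, …, 2.

Pick v_2 = (1, 0, 0)ᵀ.
Then v_1 = N · v_2 = (7, -7, 0)ᵀ.

Sanity check: (A − (-3)·I) v_1 = (0, 0, 0)ᵀ = 0. ✓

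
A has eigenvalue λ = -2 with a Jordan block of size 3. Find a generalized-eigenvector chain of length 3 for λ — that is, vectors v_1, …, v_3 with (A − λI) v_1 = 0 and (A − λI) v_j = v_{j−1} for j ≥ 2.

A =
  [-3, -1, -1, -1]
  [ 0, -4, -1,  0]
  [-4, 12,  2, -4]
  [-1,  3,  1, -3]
A Jordan chain for λ = -2 of length 3:
v_1 = (6, 4, -8, -2)ᵀ
v_2 = (-1, 0, -4, -1)ᵀ
v_3 = (1, 0, 0, 0)ᵀ

Let N = A − (-2)·I. We want v_3 with N^3 v_3 = 0 but N^2 v_3 ≠ 0; then v_{j-1} := N · v_j for j = 3, …, 2.

Pick v_3 = (1, 0, 0, 0)ᵀ.
Then v_2 = N · v_3 = (-1, 0, -4, -1)ᵀ.
Then v_1 = N · v_2 = (6, 4, -8, -2)ᵀ.

Sanity check: (A − (-2)·I) v_1 = (0, 0, 0, 0)ᵀ = 0. ✓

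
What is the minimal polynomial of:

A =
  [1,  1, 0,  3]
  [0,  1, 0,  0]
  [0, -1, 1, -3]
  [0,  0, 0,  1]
x^2 - 2*x + 1

The characteristic polynomial is χ_A(x) = (x - 1)^4, so the eigenvalues are known. The minimal polynomial is
  m_A(x) = Π_λ (x − λ)^{k_λ}
where k_λ is the size of the *largest* Jordan block for λ (equivalently, the smallest k with (A − λI)^k v = 0 for every generalised eigenvector v of λ).

  λ = 1: largest Jordan block has size 2, contributing (x − 1)^2

So m_A(x) = (x - 1)^2 = x^2 - 2*x + 1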